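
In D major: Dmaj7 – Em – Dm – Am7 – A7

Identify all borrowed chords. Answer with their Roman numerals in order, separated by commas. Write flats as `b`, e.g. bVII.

The diatonic triads in D major are D, Em, F#m, G, A, Bm, C#dim. Dmaj7, Em and A7 are all diatonic. Dm (D–F–A) doesn't fit — on degree 1 D major would have D (I). Dm is the degree-1 chord of D minor, so it is the borrowed i. Am7 (A–C–E–G) doesn't fit — on degree 5 D major would have A (V). Am7 is the degree-5 chord of D minor, so it is the borrowed v7.

i, v7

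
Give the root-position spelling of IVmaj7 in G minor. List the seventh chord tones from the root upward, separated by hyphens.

IVmaj7 is built on scale degree 4, which is C in both G minor and its parallel. Stacking thirds in G major on C gives C–E–G–B.

C-E-G-B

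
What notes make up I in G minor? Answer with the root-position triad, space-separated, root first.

The root, G, is scale degree 1 — the same note in G minor and G major; only the chord quality changes. Building the major chord from the parallel major on G: G–B–D.

G B D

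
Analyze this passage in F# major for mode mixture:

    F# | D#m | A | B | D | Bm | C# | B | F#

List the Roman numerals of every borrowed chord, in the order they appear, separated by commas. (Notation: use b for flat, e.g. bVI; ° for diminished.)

bIII, bVI, iv

The diatonic triads in F# major are F#, G#m, A#m, B, C#, D#m, E#dim. F#, D#m, B and C# all belong to that set. A (A–C#–E) doesn't fit — on degree 3 F# major would have A#m (iii). A is the degree-3 chord of F# minor, so it is the borrowed bIII. D (D–F#–A) is not: scale degree 6 in F# major carries D#m (vi). In F# minor the chord on that degree is D, so here it functions as bVI, borrowed from the parallel minor. Bm (B–D–F#) doesn't fit — on degree 4 F# major would have B (IV). Bm is the degree-4 chord of F# minor, so it is the borrowed iv.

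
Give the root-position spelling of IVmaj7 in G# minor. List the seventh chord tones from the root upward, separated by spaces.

The root, C#, is scale degree 4 — the same note in G# minor and G# major; only the chord quality changes. In G# major the chord on C# is C#–E#–G#–B#.

C# E# G# B#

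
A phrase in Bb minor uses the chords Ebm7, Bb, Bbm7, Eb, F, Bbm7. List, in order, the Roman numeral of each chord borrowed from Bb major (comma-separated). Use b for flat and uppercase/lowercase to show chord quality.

I, IV

Bb minor has the diatonic set Bbm, Cdim, Db, Ebm, F, Gb, Ab (with V from harmonic minor). Ebm7, Bbm7 and F all belong to that set. Bb (Bb–D–F) is not: scale degree 1 in Bb minor carries Bbm (i). In Bb major the chord on that degree is Bb, so here it functions as I, borrowed from the parallel major. But Eb (Eb–G–Bb) is foreign: the diatonic iv on degree 4 is Ebm, whereas Eb comes from Bb major. It is labeled IV.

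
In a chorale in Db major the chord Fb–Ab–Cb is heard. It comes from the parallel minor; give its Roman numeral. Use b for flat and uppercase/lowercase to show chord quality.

bIII

Fb is the lowered form of scale degree 3 in Db major (the diatonic degree 3 is F). Fb–Ab–Cb is a major chord — the form found in Db minor, not the diatonic iii (Fm). Borrowed into Db major it is written bIII.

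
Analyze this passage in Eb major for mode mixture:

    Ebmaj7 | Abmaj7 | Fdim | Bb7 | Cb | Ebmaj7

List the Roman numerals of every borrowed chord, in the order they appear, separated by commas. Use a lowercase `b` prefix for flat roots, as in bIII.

In Eb major the diatonic chords are Eb, Fm, Gm, Ab, Bb, Cm, Ddim. Of the given chords, Ebmaj7, Abmaj7 and Bb7 are diatonic. Fdim (F–Ab–Cb) doesn't fit — on degree 2 Eb major would have Fm (ii). Fdim is the degree-2 chord of Eb minor, so it is the borrowed ii°. Cb (Cb–Eb–Gb) is not: scale degree 6 in Eb major carries Cm (vi). In Eb minor the chord on that degree is Cb, so here it functions as bVI, borrowed from the parallel minor.

ii°, bVI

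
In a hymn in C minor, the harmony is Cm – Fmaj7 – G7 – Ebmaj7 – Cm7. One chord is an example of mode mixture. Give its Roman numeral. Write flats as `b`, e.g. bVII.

In C minor (with V from harmonic minor) the diatonic chords are Cm, Ddim, Eb, Fm, G, Ab, Bb. Of the given chords, Cm, G7, Ebmaj7 and Cm7 are diatonic. Fmaj7 (F–A–C–E) is not: scale degree 4 in C minor carries Fm (iv). In C major the chord on that degree is Fmaj7, so here it functions as IVmaj7, borrowed from the parallel major.

IVmaj7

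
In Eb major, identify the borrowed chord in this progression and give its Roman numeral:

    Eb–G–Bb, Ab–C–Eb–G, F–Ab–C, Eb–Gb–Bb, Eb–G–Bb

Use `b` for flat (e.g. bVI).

i

Eb major has the diatonic set Eb, Fm, Gm, Ab, Bb, Cm, Ddim. Eb–G–Bb = Eb, Ab–C–Eb–G = Abmaj7 and F–Ab–C = Fm all belong to that set. But Eb–Gb–Bb is foreign: the diatonic I on degree 1 is Eb, whereas Ebm comes from Eb minor. It is labeled i.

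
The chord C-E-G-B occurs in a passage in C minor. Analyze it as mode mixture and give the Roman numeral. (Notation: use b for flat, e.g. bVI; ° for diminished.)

C is scale degree 1 in C minor. C–E–G–B is a major-seventh chord — the form found in C major, not the diatonic i (Cm). Borrowed into C minor it is written Imaj7.

Imaj7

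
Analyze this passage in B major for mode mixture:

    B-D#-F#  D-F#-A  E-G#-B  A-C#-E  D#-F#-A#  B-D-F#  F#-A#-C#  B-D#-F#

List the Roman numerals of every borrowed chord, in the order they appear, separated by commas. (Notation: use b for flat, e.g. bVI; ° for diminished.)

bIII, bVII, i

B major has the diatonic set B, C#m, D#m, E, F#, G#m, A#dim. B–D#–F# = B, E–G#–B = E, D#–F#–A# = D#m and F#–A#–C# = F# are all diatonic. But D–F#–A is foreign: the diatonic iii on degree 3 is D#m, whereas D comes from B minor. It is labeled bIII. A–C#–E doesn't fit — on degree 7 B major would have A#dim (vii°). A is the degree-7 chord of B minor, so it is the borrowed bVII. B–D–F# doesn't fit — on degree 1 B major would have B (I). Bm is the degree-1 chord of B minor, so it is the borrowed i.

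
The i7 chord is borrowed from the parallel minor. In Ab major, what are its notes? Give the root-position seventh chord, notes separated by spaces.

i7 is built on scale degree 1, which is Ab in both Ab major and its parallel. Stacking thirds in Ab minor on Ab gives Ab–Cb–Eb–Gb.

Ab Cb Eb Gb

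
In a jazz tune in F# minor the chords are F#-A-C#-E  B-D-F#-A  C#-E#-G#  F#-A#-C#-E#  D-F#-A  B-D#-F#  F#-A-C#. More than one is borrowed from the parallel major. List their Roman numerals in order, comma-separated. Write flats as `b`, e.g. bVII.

Imaj7, IV

The diatonic triads in F# minor (with V from harmonic minor) are F#m, G#dim, A, Bm, C#, D, E. F#–A–C#–E = F#m7, B–D–F#–A = Bm7, C#–E#–G# = C#, D–F#–A = D and F#–A–C# = F#m are all diatonic. F#–A#–C#–E# doesn't fit — on degree 1 F# minor would have F#m (i). F#maj7 is the degree-1 chord of F# major, so it is the borrowed Imaj7. But B–D#–F# is foreign: the diatonic iv on degree 4 is Bm, whereas B comes from F# major. It is labeled IV.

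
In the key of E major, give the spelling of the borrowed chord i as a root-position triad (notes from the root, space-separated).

E G B

The root, E, is scale degree 1 — the same note in E major and E minor; only the chord quality changes. In E minor the chord on E is E–G–B.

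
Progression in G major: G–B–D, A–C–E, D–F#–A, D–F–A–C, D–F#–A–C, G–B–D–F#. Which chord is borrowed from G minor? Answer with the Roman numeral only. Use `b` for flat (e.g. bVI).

In G major the diatonic chords are G, Am, Bm, C, D, Em, F#dim. G–B–D = G, A–C–E = Am, D–F#–A = D, D–F#–A–C = D7 and G–B–D–F# = Gmaj7 all belong to that set. But D–F–A–C is foreign: the diatonic V on degree 5 is D, whereas Dm7 comes from G minor. It is labeled v7.

v7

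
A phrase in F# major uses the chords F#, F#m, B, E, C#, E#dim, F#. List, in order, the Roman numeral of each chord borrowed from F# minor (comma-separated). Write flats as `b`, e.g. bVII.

i, bVII

F# major has the diatonic set F#, G#m, A#m, B, C#, D#m, E#dim. F#, B, C# and E#dim all belong to that set. F#m (F#–A–C#) is not: scale degree 1 in F# major carries F# (I). In F# minor the chord on that degree is F#m, so here it functions as i, borrowed from the parallel minor. E (E–G#–B) doesn't fit — on degree 7 F# major would have E#dim (vii°). E is the degree-7 chord of F# minor, so it is the borrowed bVII.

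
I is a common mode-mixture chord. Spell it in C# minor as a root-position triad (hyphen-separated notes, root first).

I is built on scale degree 1, which is C# in both C# minor and its parallel. Building the major chord from the parallel major on C#: C#–E#–G#.

C#-E#-G#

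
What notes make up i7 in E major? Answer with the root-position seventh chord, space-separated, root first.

E G B D

i7 is built on scale degree 1, which is E in both E major and its parallel. In E minor the chord on E is E–G–B–D.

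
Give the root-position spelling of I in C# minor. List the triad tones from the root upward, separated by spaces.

C# E# G#

The root, C#, is scale degree 1 — the same note in C# minor and C# major; only the chord quality changes. Building the major chord from the parallel major on C#: C#–E#–G#.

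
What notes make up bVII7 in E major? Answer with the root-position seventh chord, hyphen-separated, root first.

D-F#-A-C

Scale degree 7 in E major is D#. bVII7 uses the lowered form, D, taken from E minor. Building the dominant-seventh chord from the parallel minor on D: D–F#–A–C.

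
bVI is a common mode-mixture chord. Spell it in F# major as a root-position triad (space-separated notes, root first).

D F# A

The root of bVI is the lowered 6th degree: D# becomes D. Building the major chord from the parallel minor on D: D–F#–A.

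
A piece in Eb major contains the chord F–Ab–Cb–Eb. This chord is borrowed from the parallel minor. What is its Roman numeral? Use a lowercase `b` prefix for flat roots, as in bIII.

iiø7

F is scale degree 2 in Eb major. The diatonic chord on degree 2 would be Fm (ii), but F–Ab–Cb–Eb is the half-diminished-seventh chord from Eb minor. As a borrowed chord it is labeled iiø7.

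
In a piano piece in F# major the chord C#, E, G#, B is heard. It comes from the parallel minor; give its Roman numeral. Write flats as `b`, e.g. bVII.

v7

C# is scale degree 5 in F# major. The diatonic chord on degree 5 would be C# (V), but C#–E–G#–B is the minor-seventh chord from F# minor. As a borrowed chord it is labeled v7.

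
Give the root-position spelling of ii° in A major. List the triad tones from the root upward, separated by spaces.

B D F

ii° is built on scale degree 2, which is B in both A major and its parallel. In A minor the chord on B is B–D–F.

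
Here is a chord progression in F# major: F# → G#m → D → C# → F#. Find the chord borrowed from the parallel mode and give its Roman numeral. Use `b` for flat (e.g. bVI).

bVI

F# major has the diatonic set F#, G#m, A#m, B, C#, D#m, E#dim. F#, G#m and C# are all diatonic. But D (D–F#–A) is foreign: the diatonic vi on degree 6 is D#m, whereas D comes from F# minor. It is labeled bVI.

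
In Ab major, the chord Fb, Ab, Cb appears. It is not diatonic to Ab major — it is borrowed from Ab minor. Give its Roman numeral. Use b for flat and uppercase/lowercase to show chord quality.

In Ab major scale degree 6 is F; Fb is its lowered form, from Ab minor. Fb–Ab–Cb is a major chord — the form found in Ab minor, not the diatonic vi (Fm). Borrowed into Ab major it is written bVI.

bVI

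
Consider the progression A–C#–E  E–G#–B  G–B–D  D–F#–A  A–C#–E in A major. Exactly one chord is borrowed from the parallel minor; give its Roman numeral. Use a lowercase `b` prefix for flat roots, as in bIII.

bVII

The diatonic triads in A major are A, Bm, C#m, D, E, F#m, G#dim. A–C#–E = A, E–G#–B = E and D–F#–A = D all belong to that set. G–B–D is not: scale degree 7 in A major carries G#dim (vii°). In A minor the chord on that degree is G, so here it functions as bVII, borrowed from the parallel minor.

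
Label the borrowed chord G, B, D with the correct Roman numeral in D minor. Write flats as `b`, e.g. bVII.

IV

The root G is the diatonic 4th degree of D minor; the borrowing shows in the chord quality. Diatonically D minor has Gm (iv) on that degree; G–B–D is instead the major chord native to D major, so it takes the label IV.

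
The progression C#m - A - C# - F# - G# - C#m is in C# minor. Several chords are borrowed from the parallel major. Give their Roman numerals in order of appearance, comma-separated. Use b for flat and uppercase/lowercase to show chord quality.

I, IV

C# minor has the diatonic set C#m, D#dim, E, F#m, G#, A, B (with V from harmonic minor). C#m, A and G# all belong to that set. C# (C#–E#–G#) is not: scale degree 1 in C# minor carries C#m (i). In C# major the chord on that degree is C#, so here it functions as I, borrowed from the parallel major. But F# (F#–A#–C#) is foreign: the diatonic iv on degree 4 is F#m, whereas F# comes from C# major. It is labeled IV.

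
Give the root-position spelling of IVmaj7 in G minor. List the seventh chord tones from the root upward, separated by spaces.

The root, C, is scale degree 4 — the same note in G minor and G major; only the chord quality changes. Building the major-seventh chord from the parallel major on C: C–E–G–B.

C E G B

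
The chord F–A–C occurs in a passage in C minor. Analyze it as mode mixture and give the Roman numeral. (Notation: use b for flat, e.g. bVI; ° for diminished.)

IV

The root F is the diatonic 4th degree of C minor; the borrowing shows in the chord quality. F–A–C is a major chord — the form found in C major, not the diatonic iv (Fm). Borrowed into C minor it is written IV.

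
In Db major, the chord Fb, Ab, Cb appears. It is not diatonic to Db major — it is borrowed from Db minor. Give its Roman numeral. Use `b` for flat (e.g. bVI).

In Db major scale degree 3 is F; Fb is its lowered form, from Db minor. Fb–Ab–Cb is a major chord — the form found in Db minor, not the diatonic iii (Fm). Borrowed into Db major it is written bIII.

bIII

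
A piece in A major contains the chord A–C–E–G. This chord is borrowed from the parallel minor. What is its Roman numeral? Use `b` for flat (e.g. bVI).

i7

A is scale degree 1 in A major. Diatonically A major has A (I) on that degree; A–C–E–G is instead the minor-seventh chord native to A minor, so it takes the label i7.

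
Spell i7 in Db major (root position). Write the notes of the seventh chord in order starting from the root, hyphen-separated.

The root, Db, is scale degree 1 — the same note in Db major and Db minor; only the chord quality changes. Building the minor-seventh chord from the parallel minor on Db: Db–Fb–Ab–Cb.

Db-Fb-Ab-Cb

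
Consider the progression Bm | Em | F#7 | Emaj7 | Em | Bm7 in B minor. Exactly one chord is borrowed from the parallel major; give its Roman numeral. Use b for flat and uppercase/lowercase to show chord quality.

In B minor (with V from harmonic minor) the diatonic chords are Bm, C#dim, D, Em, F#, G, A. Of the given chords, Bm, Em, F#7 and Bm7 are diatonic. Emaj7 (E–G#–B–D#) doesn't fit — on degree 4 B minor would have Em (iv). Emaj7 is the degree-4 chord of B major, so it is the borrowed IVmaj7.

IVmaj7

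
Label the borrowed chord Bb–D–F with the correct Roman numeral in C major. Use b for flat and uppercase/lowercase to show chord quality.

In C major scale degree 7 is B; Bb is its lowered form, from C minor. The diatonic chord on degree 7 would be Bdim (vii°), but Bb–D–F is the major chord from C minor. As a borrowed chord it is labeled bVII.

bVII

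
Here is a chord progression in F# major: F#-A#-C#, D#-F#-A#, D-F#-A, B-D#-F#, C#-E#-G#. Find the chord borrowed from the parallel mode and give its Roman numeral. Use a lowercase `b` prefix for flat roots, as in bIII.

F# major has the diatonic set F#, G#m, A#m, B, C#, D#m, E#dim. F#–A#–C# = F#, D#–F#–A# = D#m, B–D#–F# = B and C#–E#–G# = C# all belong to that set. But D–F#–A is foreign: the diatonic vi on degree 6 is D#m, whereas D comes from F# minor. It is labeled bVI.

bVI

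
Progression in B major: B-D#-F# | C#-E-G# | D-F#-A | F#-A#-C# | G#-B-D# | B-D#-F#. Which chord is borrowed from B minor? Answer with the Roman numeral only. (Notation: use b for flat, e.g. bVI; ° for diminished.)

bIII

B major has the diatonic set B, C#m, D#m, E, F#, G#m, A#dim. B–D#–F# = B, C#–E–G# = C#m, F#–A#–C# = F# and G#–B–D# = G#m all belong to that set. D–F#–A doesn't fit — on degree 3 B major would have D#m (iii). D is the degree-3 chord of B minor, so it is the borrowed bIII.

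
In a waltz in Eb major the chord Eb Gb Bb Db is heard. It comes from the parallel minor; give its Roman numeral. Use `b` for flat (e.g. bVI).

i7

The root Eb is the diatonic 1st degree of Eb major; the borrowing shows in the chord quality. The diatonic chord on degree 1 would be Eb (I), but Eb–Gb–Bb–Db is the minor-seventh chord from Eb minor. As a borrowed chord it is labeled i7.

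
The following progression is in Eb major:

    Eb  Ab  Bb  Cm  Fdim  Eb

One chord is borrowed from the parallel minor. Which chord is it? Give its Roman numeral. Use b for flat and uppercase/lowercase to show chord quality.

ii°

The diatonic triads in Eb major are Eb, Fm, Gm, Ab, Bb, Cm, Ddim. Eb, Ab, Bb and Cm are all diatonic. Fdim (F–Ab–Cb) doesn't fit — on degree 2 Eb major would have Fm (ii). Fdim is the degree-2 chord of Eb minor, so it is the borrowed ii°.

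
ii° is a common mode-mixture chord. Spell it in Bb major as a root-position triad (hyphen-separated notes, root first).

The root, C, is scale degree 2 — the same note in Bb major and Bb minor; only the chord quality changes. Building the diminished chord from the parallel minor on C: C–Eb–Gb.

C-Eb-Gb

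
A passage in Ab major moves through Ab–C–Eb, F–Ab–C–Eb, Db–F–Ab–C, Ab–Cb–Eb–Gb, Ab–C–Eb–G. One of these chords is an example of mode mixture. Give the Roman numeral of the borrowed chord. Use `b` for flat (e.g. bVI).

i7

The diatonic triads in Ab major are Ab, Bbm, Cm, Db, Eb, Fm, Gdim. Ab–C–Eb = Ab, F–Ab–C–Eb = Fm7, Db–F–Ab–C = Dbmaj7 and Ab–C–Eb–G = Abmaj7 all belong to that set. Ab–Cb–Eb–Gb doesn't fit — on degree 1 Ab major would have Ab (I). Abm7 is the degree-1 chord of Ab minor, so it is the borrowed i7.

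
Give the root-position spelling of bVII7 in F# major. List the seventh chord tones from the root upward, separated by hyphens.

Scale degree 7 in F# major is E#. bVII7 uses the lowered form, E, taken from F# minor. In F# minor the chord on E is E–G#–B–D.

E-G#-B-D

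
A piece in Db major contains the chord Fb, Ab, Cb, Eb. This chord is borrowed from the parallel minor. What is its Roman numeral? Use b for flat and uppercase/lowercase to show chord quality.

bIIImaj7

The root Fb is the lowered 3rd scale degree — diatonically Db major has F there. Fb–Ab–Cb–Eb is a major-seventh chord — the form found in Db minor, not the diatonic iii (Fm). Borrowed into Db major it is written bIIImaj7.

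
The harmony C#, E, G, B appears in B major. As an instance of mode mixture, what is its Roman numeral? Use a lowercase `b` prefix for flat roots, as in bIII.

The root C# is the diatonic 2nd degree of B major; the borrowing shows in the chord quality. The diatonic chord on degree 2 would be C#m (ii), but C#–E–G–B is the half-diminished-seventh chord from B minor. As a borrowed chord it is labeled iiø7.

iiø7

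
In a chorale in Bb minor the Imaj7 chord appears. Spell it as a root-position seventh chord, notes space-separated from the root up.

Imaj7 is built on scale degree 1, which is Bb in both Bb minor and its parallel. Stacking thirds in Bb major on Bb gives Bb–D–F–A.

Bb D F A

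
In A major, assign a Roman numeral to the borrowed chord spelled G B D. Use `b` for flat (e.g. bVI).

bVII

The root G is the lowered 7th scale degree — diatonically A major has G# there. Diatonically A major has G#dim (vii°) on that degree; G–B–D is instead the major chord native to A minor, so it takes the label bVII.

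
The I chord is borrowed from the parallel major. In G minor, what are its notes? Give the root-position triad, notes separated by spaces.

I is built on scale degree 1, which is G in both G minor and its parallel. Stacking thirds in G major on G gives G–B–D.

G B D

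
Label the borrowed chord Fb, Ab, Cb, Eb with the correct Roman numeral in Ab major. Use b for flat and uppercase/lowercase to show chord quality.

bVImaj7

Fb is the lowered form of scale degree 6 in Ab major (the diatonic degree 6 is F). Diatonically Ab major has Fm (vi) on that degree; Fb–Ab–Cb–Eb is instead the major-seventh chord native to Ab minor, so it takes the label bVImaj7.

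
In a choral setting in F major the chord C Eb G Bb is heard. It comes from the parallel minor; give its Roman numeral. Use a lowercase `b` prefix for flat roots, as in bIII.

The root C is the diatonic 5th degree of F major; the borrowing shows in the chord quality. Diatonically F major has C (V) on that degree; C–Eb–G–Bb is instead the minor-seventh chord native to F minor, so it takes the label v7.

v7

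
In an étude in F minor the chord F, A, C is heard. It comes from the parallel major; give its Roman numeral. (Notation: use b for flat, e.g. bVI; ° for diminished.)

The root F is the diatonic 1st degree of F minor; the borrowing shows in the chord quality. The diatonic chord on degree 1 would be Fm (i), but F–A–C is the major chord from F major. As a borrowed chord it is labeled I.

I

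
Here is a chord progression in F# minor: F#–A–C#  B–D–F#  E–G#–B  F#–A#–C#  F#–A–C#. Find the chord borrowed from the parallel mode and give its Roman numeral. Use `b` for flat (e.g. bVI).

I

F# minor has the diatonic set F#m, G#dim, A, Bm, C#, D, E (with V from harmonic minor). Of the given chords, F#–A–C# = F#m, B–D–F# = Bm and E–G#–B = E are diatonic. F#–A#–C# is not: scale degree 1 in F# minor carries F#m (i). In F# major the chord on that degree is F#, so here it functions as I, borrowed from the parallel major.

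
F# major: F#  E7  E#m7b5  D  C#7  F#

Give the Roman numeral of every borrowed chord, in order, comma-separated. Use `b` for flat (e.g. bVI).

F# major has the diatonic set F#, G#m, A#m, B, C#, D#m, E#dim. Of the given chords, F#, E#m7b5 and C#7 are diatonic. E7 (E–G#–B–D) is not: scale degree 7 in F# major carries E#dim (vii°). In F# minor the chord on that degree is E7, so here it functions as bVII7, borrowed from the parallel minor. But D (D–F#–A) is foreign: the diatonic vi on degree 6 is D#m, whereas D comes from F# minor. It is labeled bVI.

bVII7, bVI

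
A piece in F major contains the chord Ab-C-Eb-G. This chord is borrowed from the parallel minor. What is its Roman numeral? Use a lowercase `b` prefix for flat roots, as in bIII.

The root Ab is the lowered 3rd scale degree — diatonically F major has A there. Ab–C–Eb–G is a major-seventh chord — the form found in F minor, not the diatonic iii (Am). Borrowed into F major it is written bIIImaj7.

bIIImaj7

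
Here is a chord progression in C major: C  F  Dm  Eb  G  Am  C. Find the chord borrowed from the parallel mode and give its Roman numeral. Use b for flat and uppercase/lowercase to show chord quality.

bIII

The diatonic triads in C major are C, Dm, Em, F, G, Am, Bdim. C, F, Dm, G and Am all belong to that set. But Eb (Eb–G–Bb) is foreign: the diatonic iii on degree 3 is Em, whereas Eb comes from C minor. It is labeled bIII.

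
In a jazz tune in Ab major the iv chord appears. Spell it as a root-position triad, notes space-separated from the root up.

Db Fb Ab

The root, Db, is scale degree 4 — the same note in Ab major and Ab minor; only the chord quality changes. In Ab minor the chord on Db is Db–Fb–Ab.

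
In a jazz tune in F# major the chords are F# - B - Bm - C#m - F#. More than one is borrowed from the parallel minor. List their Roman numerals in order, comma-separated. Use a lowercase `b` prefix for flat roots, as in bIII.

iv, v

F# major has the diatonic set F#, G#m, A#m, B, C#, D#m, E#dim. Of the given chords, F# and B are diatonic. Bm (B–D–F#) is not: scale degree 4 in F# major carries B (IV). In F# minor the chord on that degree is Bm, so here it functions as iv, borrowed from the parallel minor. But C#m (C#–E–G#) is foreign: the diatonic V on degree 5 is C#, whereas C#m comes from F# minor. It is labeled v.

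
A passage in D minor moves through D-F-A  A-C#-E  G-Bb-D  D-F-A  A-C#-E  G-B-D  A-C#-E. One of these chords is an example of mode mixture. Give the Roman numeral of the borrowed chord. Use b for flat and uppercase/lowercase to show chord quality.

IV

The diatonic triads in D minor (with V from harmonic minor) are Dm, Edim, F, Gm, A, Bb, C. D–F–A = Dm, A–C#–E = A and G–Bb–D = Gm all belong to that set. G–B–D doesn't fit — on degree 4 D minor would have Gm (iv). G is the degree-4 chord of D major, so it is the borrowed IV.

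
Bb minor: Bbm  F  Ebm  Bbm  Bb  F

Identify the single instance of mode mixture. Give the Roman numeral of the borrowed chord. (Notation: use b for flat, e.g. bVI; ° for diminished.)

The diatonic triads in Bb minor (with V from harmonic minor) are Bbm, Cdim, Db, Ebm, F, Gb, Ab. Bbm, F and Ebm all belong to that set. But Bb (Bb–D–F) is foreign: the diatonic i on degree 1 is Bbm, whereas Bb comes from Bb major. It is labeled I.

I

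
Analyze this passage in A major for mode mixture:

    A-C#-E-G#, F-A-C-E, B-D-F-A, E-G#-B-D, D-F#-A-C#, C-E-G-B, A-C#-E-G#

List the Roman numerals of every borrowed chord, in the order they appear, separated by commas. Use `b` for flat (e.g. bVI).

bVImaj7, iiø7, bIIImaj7

The diatonic triads in A major are A, Bm, C#m, D, E, F#m, G#dim. A–C#–E–G# = Amaj7, E–G#–B–D = E7 and D–F#–A–C# = Dmaj7 are all diatonic. But F–A–C–E is foreign: the diatonic vi on degree 6 is F#m, whereas Fmaj7 comes from A minor. It is labeled bVImaj7. But B–D–F–A is foreign: the diatonic ii on degree 2 is Bm, whereas Bm7b5 comes from A minor. It is labeled iiø7. C–E–G–B is not: scale degree 3 in A major carries C#m (iii). In A minor the chord on that degree is Cmaj7, so here it functions as bIIImaj7, borrowed from the parallel minor.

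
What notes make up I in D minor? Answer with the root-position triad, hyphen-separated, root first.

D-F#-A

The root, D, is scale degree 1 — the same note in D minor and D major; only the chord quality changes. Building the major chord from the parallel major on D: D–F#–A.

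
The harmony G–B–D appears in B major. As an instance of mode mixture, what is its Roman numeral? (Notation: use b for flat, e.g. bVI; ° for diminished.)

bVI

In B major scale degree 6 is G#; G is its lowered form, from B minor. G–B–D is a major chord — the form found in B minor, not the diatonic vi (G#m). Borrowed into B major it is written bVI.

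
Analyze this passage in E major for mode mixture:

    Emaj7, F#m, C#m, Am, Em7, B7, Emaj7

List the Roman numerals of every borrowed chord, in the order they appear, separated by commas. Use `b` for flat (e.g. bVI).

iv, i7

The diatonic triads in E major are E, F#m, G#m, A, B, C#m, D#dim. Emaj7, F#m, C#m and B7 are all diatonic. Am (A–C–E) doesn't fit — on degree 4 E major would have A (IV). Am is the degree-4 chord of E minor, so it is the borrowed iv. Em7 (E–G–B–D) doesn't fit — on degree 1 E major would have E (I). Em7 is the degree-1 chord of E minor, so it is the borrowed i7.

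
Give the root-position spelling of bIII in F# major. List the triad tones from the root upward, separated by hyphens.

Scale degree 3 in F# major is A#. bIII uses the lowered form, A, taken from F# minor. Stacking thirds in F# minor on A gives A–C#–E.

A-C#-E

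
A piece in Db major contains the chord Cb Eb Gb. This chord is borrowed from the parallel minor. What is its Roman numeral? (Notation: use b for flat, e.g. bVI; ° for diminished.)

bVII

The root Cb is the lowered 7th scale degree — diatonically Db major has C there. The diatonic chord on degree 7 would be Cdim (vii°), but Cb–Eb–Gb is the major chord from Db minor. As a borrowed chord it is labeled bVII.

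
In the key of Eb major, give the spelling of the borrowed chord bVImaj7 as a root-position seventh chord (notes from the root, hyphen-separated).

The root of bVImaj7 is the lowered 6th degree: C becomes Cb. Stacking thirds in Eb minor on Cb gives Cb–Eb–Gb–Bb.

Cb-Eb-Gb-Bb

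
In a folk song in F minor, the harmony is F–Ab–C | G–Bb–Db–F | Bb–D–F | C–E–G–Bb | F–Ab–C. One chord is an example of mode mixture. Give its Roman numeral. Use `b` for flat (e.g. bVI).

In F minor (with V from harmonic minor) the diatonic chords are Fm, Gdim, Ab, Bbm, C, Db, Eb. F–Ab–C = Fm, G–Bb–Db–F = Gm7b5 and C–E–G–Bb = C7 all belong to that set. Bb–D–F doesn't fit — on degree 4 F minor would have Bbm (iv). Bb is the degree-4 chord of F major, so it is the borrowed IV.

IV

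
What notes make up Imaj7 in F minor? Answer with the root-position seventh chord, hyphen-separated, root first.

Imaj7 is built on scale degree 1, which is F in both F minor and its parallel. Stacking thirds in F major on F gives F–A–C–E.

F-A-C-E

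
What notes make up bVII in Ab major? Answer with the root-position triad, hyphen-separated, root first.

Gb-Bb-Db

bVII is built on the lowered scale degree 7. In Ab major degree 7 is G; lowered it becomes Gb. Building the major chord from the parallel minor on Gb: Gb–Bb–Db.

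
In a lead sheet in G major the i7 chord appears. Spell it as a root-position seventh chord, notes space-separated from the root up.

G Bb D F

i7 is built on scale degree 1, which is G in both G major and its parallel. Stacking thirds in G minor on G gives G–Bb–D–F.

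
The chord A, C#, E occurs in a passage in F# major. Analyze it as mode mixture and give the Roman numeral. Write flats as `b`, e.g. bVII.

bIII

The root A is the lowered 3rd scale degree — diatonically F# major has A# there. The diatonic chord on degree 3 would be A#m (iii), but A–C#–E is the major chord from F# minor. As a borrowed chord it is labeled bIII.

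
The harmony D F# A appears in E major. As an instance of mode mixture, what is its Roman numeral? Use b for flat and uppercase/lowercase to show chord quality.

D is the lowered form of scale degree 7 in E major (the diatonic degree 7 is D#). The diatonic chord on degree 7 would be D#dim (vii°), but D–F#–A is the major chord from E minor. As a borrowed chord it is labeled bVII.

bVII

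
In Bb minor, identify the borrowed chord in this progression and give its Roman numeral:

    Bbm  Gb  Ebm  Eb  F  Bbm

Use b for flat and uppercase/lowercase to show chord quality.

IV

Bb minor has the diatonic set Bbm, Cdim, Db, Ebm, F, Gb, Ab (with V from harmonic minor). Of the given chords, Bbm, Gb, Ebm and F are diatonic. Eb (Eb–G–Bb) is not: scale degree 4 in Bb minor carries Ebm (iv). In Bb major the chord on that degree is Eb, so here it functions as IV, borrowed from the parallel major.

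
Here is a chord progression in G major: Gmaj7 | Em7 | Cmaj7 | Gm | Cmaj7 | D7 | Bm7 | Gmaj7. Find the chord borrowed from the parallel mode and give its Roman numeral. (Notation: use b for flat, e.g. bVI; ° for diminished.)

The diatonic triads in G major are G, Am, Bm, C, D, Em, F#dim. Of the given chords, Gmaj7, Em7, Cmaj7, D7 and Bm7 are diatonic. But Gm (G–Bb–D) is foreign: the diatonic I on degree 1 is G, whereas Gm comes from G minor. It is labeled i.

i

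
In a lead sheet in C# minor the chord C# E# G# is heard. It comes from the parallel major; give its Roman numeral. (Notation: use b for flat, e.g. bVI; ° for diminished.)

The root C# is the diatonic 1st degree of C# minor; the borrowing shows in the chord quality. Diatonically C# minor has C#m (i) on that degree; C#–E#–G# is instead the major chord native to C# major, so it takes the label I.

I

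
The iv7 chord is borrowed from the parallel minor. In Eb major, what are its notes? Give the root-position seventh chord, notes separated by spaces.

iv7 is built on scale degree 4, which is Ab in both Eb major and its parallel. Stacking thirds in Eb minor on Ab gives Ab–Cb–Eb–Gb.

Ab Cb Eb Gb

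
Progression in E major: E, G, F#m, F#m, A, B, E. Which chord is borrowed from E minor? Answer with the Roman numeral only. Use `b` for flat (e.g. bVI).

In E major the diatonic chords are E, F#m, G#m, A, B, C#m, D#dim. E, F#m, A and B all belong to that set. G (G–B–D) is not: scale degree 3 in E major carries G#m (iii). In E minor the chord on that degree is G, so here it functions as bIII, borrowed from the parallel minor.

bIII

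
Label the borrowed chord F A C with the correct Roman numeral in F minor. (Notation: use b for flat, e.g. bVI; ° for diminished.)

The root F is the diatonic 1st degree of F minor; the borrowing shows in the chord quality. F–A–C is a major chord — the form found in F major, not the diatonic i (Fm). Borrowed into F minor it is written I.

I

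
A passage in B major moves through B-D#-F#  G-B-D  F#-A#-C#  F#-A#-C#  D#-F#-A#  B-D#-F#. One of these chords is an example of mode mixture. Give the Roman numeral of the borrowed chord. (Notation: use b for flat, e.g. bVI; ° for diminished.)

bVI

B major has the diatonic set B, C#m, D#m, E, F#, G#m, A#dim. B–D#–F# = B, F#–A#–C# = F# and D#–F#–A# = D#m all belong to that set. G–B–D is not: scale degree 6 in B major carries G#m (vi). In B minor the chord on that degree is G, so here it functions as bVI, borrowed from the parallel minor.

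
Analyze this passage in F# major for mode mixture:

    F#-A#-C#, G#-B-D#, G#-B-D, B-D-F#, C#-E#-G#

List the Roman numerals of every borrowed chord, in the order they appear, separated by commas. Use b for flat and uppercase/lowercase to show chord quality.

The diatonic triads in F# major are F#, G#m, A#m, B, C#, D#m, E#dim. F#–A#–C# = F#, G#–B–D# = G#m and C#–E#–G# = C# are all diatonic. G#–B–D doesn't fit — on degree 2 F# major would have G#m (ii). G#dim is the degree-2 chord of F# minor, so it is the borrowed ii°. B–D–F# doesn't fit — on degree 4 F# major would have B (IV). Bm is the degree-4 chord of F# minor, so it is the borrowed iv.

ii°, iv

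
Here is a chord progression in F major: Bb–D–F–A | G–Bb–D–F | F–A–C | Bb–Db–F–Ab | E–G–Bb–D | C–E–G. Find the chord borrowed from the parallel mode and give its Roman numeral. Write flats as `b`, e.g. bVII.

In F major the diatonic chords are F, Gm, Am, Bb, C, Dm, Edim. Bb–D–F–A = Bbmaj7, G–Bb–D–F = Gm7, F–A–C = F, E–G–Bb–D = Em7b5 and C–E–G = C all belong to that set. Bb–Db–F–Ab is not: scale degree 4 in F major carries Bb (IV). In F minor the chord on that degree is Bbm7, so here it functions as iv7, borrowed from the parallel minor.

iv7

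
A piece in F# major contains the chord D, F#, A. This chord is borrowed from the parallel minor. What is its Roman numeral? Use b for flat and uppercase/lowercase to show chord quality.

In F# major scale degree 6 is D#; D is its lowered form, from F# minor. The diatonic chord on degree 6 would be D#m (vi), but D–F#–A is the major chord from F# minor. As a borrowed chord it is labeled bVI.

bVI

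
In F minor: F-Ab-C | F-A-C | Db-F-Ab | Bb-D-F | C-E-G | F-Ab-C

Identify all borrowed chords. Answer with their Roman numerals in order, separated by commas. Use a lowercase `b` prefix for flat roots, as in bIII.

The diatonic triads in F minor (with V from harmonic minor) are Fm, Gdim, Ab, Bbm, C, Db, Eb. Of the given chords, F–Ab–C = Fm, Db–F–Ab = Db and C–E–G = C are diatonic. F–A–C doesn't fit — on degree 1 F minor would have Fm (i). F is the degree-1 chord of F major, so it is the borrowed I. Bb–D–F is not: scale degree 4 in F minor carries Bbm (iv). In F major the chord on that degree is Bb, so here it functions as IV, borrowed from the parallel major.

I, IV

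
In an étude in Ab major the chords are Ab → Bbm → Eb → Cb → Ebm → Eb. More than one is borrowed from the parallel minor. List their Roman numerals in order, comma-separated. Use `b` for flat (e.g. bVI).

bIII, v

In Ab major the diatonic chords are Ab, Bbm, Cm, Db, Eb, Fm, Gdim. Ab, Bbm and Eb are all diatonic. Cb (Cb–Eb–Gb) doesn't fit — on degree 3 Ab major would have Cm (iii). Cb is the degree-3 chord of Ab minor, so it is the borrowed bIII. Ebm (Eb–Gb–Bb) is not: scale degree 5 in Ab major carries Eb (V). In Ab minor the chord on that degree is Ebm, so here it functions as v, borrowed from the parallel minor.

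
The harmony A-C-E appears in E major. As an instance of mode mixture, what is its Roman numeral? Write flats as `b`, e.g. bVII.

iv

A is scale degree 4 in E major. Diatonically E major has A (IV) on that degree; A–C–E is instead the minor chord native to E minor, so it takes the label iv.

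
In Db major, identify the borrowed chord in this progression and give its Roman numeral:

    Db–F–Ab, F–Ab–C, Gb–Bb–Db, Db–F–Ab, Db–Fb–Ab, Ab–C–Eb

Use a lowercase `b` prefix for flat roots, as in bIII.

i

The diatonic triads in Db major are Db, Ebm, Fm, Gb, Ab, Bbm, Cdim. Db–F–Ab = Db, F–Ab–C = Fm, Gb–Bb–Db = Gb and Ab–C–Eb = Ab all belong to that set. But Db–Fb–Ab is foreign: the diatonic I on degree 1 is Db, whereas Dbm comes from Db minor. It is labeled i.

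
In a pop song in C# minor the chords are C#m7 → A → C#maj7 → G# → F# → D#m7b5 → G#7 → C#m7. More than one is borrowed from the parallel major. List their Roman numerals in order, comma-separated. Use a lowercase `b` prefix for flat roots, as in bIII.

Imaj7, IV

The diatonic triads in C# minor (with V from harmonic minor) are C#m, D#dim, E, F#m, G#, A, B. Of the given chords, C#m7, A, G#, D#m7b5 and G#7 are diatonic. C#maj7 (C#–E#–G#–B#) is not: scale degree 1 in C# minor carries C#m (i). In C# major the chord on that degree is C#maj7, so here it functions as Imaj7, borrowed from the parallel major. F# (F#–A#–C#) is not: scale degree 4 in C# minor carries F#m (iv). In C# major the chord on that degree is F#, so here it functions as IV, borrowed from the parallel major.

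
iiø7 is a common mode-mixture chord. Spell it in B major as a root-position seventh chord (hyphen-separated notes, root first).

C#-E-G-B

iiø7 is built on scale degree 2, which is C# in both B major and its parallel. In B minor the chord on C# is C#–E–G–B.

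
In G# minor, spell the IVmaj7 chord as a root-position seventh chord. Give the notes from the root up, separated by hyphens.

IVmaj7 is built on scale degree 4, which is C# in both G# minor and its parallel. In G# major the chord on C# is C#–E#–G#–B#.

C#-E#-G#-B#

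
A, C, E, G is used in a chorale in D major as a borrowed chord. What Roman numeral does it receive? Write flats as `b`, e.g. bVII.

The root A is the diatonic 5th degree of D major; the borrowing shows in the chord quality. Diatonically D major has A (V) on that degree; A–C–E–G is instead the minor-seventh chord native to D minor, so it takes the label v7.

v7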